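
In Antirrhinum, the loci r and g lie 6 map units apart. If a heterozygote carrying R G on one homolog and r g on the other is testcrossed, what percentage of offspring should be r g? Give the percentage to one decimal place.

A map distance of 6 map units corresponds to a recombination frequency of 0.060.
The F1 is R G / r g, so r g is a parental gamete class with expected frequency (1 − r)/2 = 0.940/2 = 0.4700.
That is 0.4700 = 47.0% of the progeny.

47.0%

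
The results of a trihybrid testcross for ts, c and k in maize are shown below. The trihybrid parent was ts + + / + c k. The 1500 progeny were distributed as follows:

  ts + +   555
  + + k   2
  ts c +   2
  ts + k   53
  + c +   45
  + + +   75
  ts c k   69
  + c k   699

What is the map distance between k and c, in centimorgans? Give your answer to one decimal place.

The two rarest classes, ts c + and + + k, are the double crossovers. Comparing them with the parentals, only the c allele has switched, so c is the middle locus and the order is k – c – ts.
Crossovers in the k–c interval produce the single-crossover classes ts + k and + c + (53 + 45 = 98) plus the double crossovers (4).
RF(k–c) = (98 + 4) / 1500 = 102/1500 = 0.0680 → 6.8 centimorgans.

6.8 centimorgans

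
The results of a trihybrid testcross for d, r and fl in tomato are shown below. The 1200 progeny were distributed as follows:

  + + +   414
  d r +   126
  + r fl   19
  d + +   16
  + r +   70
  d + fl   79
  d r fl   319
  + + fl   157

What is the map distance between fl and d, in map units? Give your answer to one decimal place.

The two most frequent reciprocal classes, + + + and d r fl, are the parental types, so the F1 was + + + / d r fl.
The two rarest classes, d + + and + r fl, are the double crossovers. Comparing them with the parentals, only the d allele has switched, so d is the middle locus and the order is fl – d – r.
Crossovers in the fl–d interval produce the single-crossover classes + + fl and d r + (157 + 126 = 283) plus the double crossovers (35).
RF(fl–d) = (283 + 35) / 1200 = 318/1200 = 0.2650 → 26.5 map units.

26.5 map units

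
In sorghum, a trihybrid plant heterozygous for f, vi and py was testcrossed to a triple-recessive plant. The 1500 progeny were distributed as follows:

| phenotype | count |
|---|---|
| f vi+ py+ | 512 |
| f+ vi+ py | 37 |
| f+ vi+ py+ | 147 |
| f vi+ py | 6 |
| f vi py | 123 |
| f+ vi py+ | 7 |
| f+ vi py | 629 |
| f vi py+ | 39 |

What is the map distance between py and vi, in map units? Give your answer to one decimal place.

5.9 map units

The two most frequent reciprocal classes, f+ vi py and f vi+ py+, are the parental types, so the F1 was f+ vi py / f vi+ py+.
The two rarest classes, f+ vi py+ and f vi+ py, are the double crossovers. Comparing them with the parentals, only the py allele has switched, so py is the middle locus and the order is f – py – vi.
Crossovers in the py–vi interval produce the single-crossover classes f+ vi+ py and f vi py+ (37 + 39 = 76) plus the double crossovers (13).
RF(py–vi) = (76 + 13) / 1500 = 89/1500 = 0.0593 → 5.9 map units.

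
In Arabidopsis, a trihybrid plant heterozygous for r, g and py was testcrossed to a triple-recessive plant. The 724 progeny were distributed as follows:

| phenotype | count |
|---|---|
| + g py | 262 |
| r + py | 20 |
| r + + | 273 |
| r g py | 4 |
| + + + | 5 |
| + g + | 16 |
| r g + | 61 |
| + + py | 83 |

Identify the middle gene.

r

The two most frequent reciprocal classes, + g py and r + +, are the parental types, so the F1 was + g py / r + +.
The two rarest classes, r g py and + + +, are the double crossovers. Comparing them with the parentals, only the r allele has switched, so r is the middle locus and the order is g – r – py.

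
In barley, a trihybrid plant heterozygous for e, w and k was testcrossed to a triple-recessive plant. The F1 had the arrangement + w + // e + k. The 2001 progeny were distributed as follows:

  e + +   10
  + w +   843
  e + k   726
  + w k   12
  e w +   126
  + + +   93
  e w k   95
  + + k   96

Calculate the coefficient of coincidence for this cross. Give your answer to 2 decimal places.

0.86

The two rarest classes, + w k and e + +, are the double crossovers. Comparing them with the parentals, only the k allele has switched, so k is the middle locus and the order is e – k – w.
e–k: (222 + 22)/2001 = 0.1219; k–w: (188 + 22)/2001 = 0.1049.
Expected DCO frequency = 0.1219 × 0.1049 ≈ 0.01279; observed = 22/2001 ≈ 0.01099.
Coefficient of coincidence = 0.01099/0.01279 ≈ 0.86.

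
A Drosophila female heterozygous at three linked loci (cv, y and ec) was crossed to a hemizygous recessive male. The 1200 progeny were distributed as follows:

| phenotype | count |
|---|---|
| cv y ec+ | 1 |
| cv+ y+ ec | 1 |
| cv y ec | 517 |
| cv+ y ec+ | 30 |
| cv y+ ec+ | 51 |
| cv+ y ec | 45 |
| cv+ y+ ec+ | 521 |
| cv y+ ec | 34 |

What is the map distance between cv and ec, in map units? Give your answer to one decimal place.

8.2 map units

The two most frequent reciprocal classes, cv y ec and cv+ y+ ec+, are the parental types, so the F1 was cv y ec / cv+ y+ ec+.
The two rarest classes, cv y ec+ and cv+ y+ ec, are the double crossovers. Comparing them with the parentals, only the ec allele has switched, so ec is the middle locus and the order is cv – ec – y.
Crossovers in the cv–ec interval produce the single-crossover classes cv+ y ec and cv y+ ec+ (45 + 51 = 96) plus the double crossovers (2).
RF(cv–ec) = (96 + 2) / 1200 = 98/1200 = 0.0817 → 8.2 map units.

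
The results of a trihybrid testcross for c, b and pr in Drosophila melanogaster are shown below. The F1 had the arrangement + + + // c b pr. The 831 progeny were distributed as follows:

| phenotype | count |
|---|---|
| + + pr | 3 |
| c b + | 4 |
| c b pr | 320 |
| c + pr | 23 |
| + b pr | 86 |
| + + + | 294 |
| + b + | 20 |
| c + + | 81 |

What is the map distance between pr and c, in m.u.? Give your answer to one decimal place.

The two rarest classes, + + pr and c b +, are the double crossovers. Comparing them with the parentals, only the pr allele has switched, so pr is the middle locus and the order is c – pr – b.
Crossovers in the c–pr interval produce the single-crossover classes c + + and + b pr (81 + 86 = 167) plus the double crossovers (7).
RF(c–pr) = (167 + 7) / 831 = 174/831 = 0.2094 → 20.9 m.u.

20.9 m.u.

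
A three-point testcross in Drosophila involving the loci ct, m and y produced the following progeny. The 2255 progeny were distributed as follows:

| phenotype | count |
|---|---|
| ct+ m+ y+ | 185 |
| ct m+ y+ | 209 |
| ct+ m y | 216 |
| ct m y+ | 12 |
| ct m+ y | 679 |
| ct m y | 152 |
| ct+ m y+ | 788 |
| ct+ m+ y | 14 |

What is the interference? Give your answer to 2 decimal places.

0.64

The two most frequent reciprocal classes, ct+ m y+ and ct m+ y, are the parental types, so the F1 was ct+ m y+ / ct m+ y.
The two rarest classes, ct m y+ and ct+ m+ y, are the double crossovers. Comparing them with the parentals, only the ct allele has switched, so ct is the middle locus and the order is m – ct – y.
m–ct: (337 + 26)/2255 = 0.1610; ct–y: (425 + 26)/2255 = 0.2000.
Expected DCO frequency = 0.1610 × 0.2000 ≈ 0.03220; observed = 26/2255 ≈ 0.01153.
Coefficient of coincidence = 0.01153/0.03220 ≈ 0.36; interference = 1 − 0.36 = 0.64.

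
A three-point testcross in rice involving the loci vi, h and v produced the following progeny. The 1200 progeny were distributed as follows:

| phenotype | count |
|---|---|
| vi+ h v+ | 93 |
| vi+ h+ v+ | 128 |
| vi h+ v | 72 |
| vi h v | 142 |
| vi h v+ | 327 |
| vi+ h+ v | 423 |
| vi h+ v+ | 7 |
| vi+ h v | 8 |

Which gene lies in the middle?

h

The two most frequent reciprocal classes, vi h v+ and vi+ h+ v, are the parental types, so the F1 was vi h v+ / vi+ h+ v.
The two rarest classes, vi h+ v+ and vi+ h v, are the double crossovers. Comparing them with the parentals, only the h allele has switched, so h is the middle locus and the order is vi – h – v.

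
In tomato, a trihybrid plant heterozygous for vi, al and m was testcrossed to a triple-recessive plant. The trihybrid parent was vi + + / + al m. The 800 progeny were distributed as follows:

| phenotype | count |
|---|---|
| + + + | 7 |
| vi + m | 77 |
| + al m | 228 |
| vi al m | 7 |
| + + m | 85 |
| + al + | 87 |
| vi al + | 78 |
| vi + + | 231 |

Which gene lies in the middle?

vi

The two rarest classes, + + + and vi al m, are the double crossovers. Comparing them with the parentals, only the vi allele has switched, so vi is the middle locus and the order is m – vi – al.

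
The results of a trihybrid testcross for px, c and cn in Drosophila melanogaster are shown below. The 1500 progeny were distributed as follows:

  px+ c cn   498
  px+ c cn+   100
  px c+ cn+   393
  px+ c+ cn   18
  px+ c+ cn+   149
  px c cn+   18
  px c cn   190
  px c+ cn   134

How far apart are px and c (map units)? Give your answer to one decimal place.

The two most frequent reciprocal classes, px c+ cn+ and px+ c cn, are the parental types, so the F1 was px c+ cn+ / px+ c cn.
The two rarest classes, px c cn+ and px+ c+ cn, are the double crossovers. Comparing them with the parentals, only the c allele has switched, so c is the middle locus and the order is px – c – cn.
Crossovers in the px–c interval produce the single-crossover classes px+ c+ cn+ and px c cn (149 + 190 = 339) plus the double crossovers (36).
RF(px–c) = (339 + 36) / 1500 = 375/1500 = 0.2500 → 25.0 map units.

25.0 map units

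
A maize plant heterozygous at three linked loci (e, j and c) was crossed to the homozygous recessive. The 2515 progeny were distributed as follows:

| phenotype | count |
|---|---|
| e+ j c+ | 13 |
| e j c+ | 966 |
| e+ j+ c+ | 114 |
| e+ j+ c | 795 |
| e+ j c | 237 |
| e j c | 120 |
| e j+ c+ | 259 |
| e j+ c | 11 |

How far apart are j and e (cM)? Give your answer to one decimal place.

The two most frequent reciprocal classes, e j c+ and e+ j+ c, are the parental types, so the F1 was e j c+ / e+ j+ c.
The two rarest classes, e+ j c+ and e j+ c, are the double crossovers. Comparing them with the parentals, only the e allele has switched, so e is the middle locus and the order is j – e – c.
Crossovers in the j–e interval produce the single-crossover classes e j+ c+ and e+ j c (259 + 237 = 496) plus the double crossovers (24).
RF(j–e) = (496 + 24) / 2515 = 520/2515 = 0.2068 → 20.7 cM.

20.7 cM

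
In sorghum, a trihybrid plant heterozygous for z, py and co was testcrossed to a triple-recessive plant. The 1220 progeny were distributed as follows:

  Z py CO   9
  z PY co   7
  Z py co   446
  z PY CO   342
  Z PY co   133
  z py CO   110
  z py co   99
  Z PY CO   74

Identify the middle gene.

The two most frequent reciprocal classes, Z py co and z PY CO, are the parental types, so the F1 was Z py co / z PY CO.
The two rarest classes, Z py CO and z PY co, are the double crossovers. Comparing them with the parentals, only the co allele has switched, so co is the middle locus and the order is z – co – py.

co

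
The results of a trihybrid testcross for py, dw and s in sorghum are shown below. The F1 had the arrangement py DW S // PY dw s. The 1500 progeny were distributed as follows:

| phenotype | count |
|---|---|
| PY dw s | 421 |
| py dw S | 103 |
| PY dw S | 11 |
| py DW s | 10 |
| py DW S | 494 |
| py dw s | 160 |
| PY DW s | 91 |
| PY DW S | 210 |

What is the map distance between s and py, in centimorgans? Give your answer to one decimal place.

26.1 centimorgans

The two rarest classes, py DW s and PY dw S, are the double crossovers. Comparing them with the parentals, only the s allele has switched, so s is the middle locus and the order is py – s – dw.
Crossovers in the py–s interval produce the single-crossover classes PY DW S and py dw s (210 + 160 = 370) plus the double crossovers (21).
RF(py–s) = (370 + 21) / 1500 = 391/1500 = 0.2607 → 26.1 centimorgans.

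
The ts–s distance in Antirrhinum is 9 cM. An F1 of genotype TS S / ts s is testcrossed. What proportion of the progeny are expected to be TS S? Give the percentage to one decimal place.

45.5%

A map distance of 9 cM corresponds to a recombination frequency of 0.090.
The F1 is TS S / ts s, so TS S is a parental gamete class with expected frequency (1 − r)/2 = 0.910/2 = 0.4550.
That is 0.4550 = 45.5% of the progeny.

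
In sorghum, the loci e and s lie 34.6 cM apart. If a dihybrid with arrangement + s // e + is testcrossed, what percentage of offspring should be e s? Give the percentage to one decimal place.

A map distance of 34.6 cM corresponds to a recombination frequency of 0.346.
The F1 is + s / e +, so e s is a recombinant gamete class with expected frequency r/2 = 0.346/2 = 0.1730.
That is 0.1730 = 17.3% of the progeny.

17.3%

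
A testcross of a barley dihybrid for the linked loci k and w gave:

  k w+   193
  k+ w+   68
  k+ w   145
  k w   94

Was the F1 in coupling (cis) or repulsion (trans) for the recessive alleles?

trans

The two most frequent classes are k+ w (145) and k w+ (193); these are the parental (non-recombinant) types.
So the F1 carried k+ w on one chromosome and k w+ on the other — the recessive alleles are on opposite chromosomes (trans / repulsion).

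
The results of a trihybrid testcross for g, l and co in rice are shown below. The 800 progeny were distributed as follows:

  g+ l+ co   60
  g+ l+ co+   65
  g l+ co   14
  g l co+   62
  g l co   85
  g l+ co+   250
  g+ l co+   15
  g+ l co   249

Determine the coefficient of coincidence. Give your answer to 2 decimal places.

The two most frequent reciprocal classes, g+ l co and g l+ co+, are the parental types, so the F1 was g+ l co / g l+ co+.
The two rarest classes, g+ l co+ and g l+ co, are the double crossovers. Comparing them with the parentals, only the co allele has switched, so co is the middle locus and the order is g – co – l.
g–co: (150 + 29)/800 = 0.2238; co–l: (122 + 29)/800 = 0.1888.
Expected DCO frequency = 0.2238 × 0.1888 ≈ 0.04225; observed = 29/800 ≈ 0.03625.
Coefficient of coincidence = 0.03625/0.04225 ≈ 0.86.

0.86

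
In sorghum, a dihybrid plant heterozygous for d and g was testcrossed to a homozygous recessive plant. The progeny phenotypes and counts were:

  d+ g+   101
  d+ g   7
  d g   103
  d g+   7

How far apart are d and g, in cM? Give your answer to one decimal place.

6.4 cM

The two most frequent classes, d+ g+ (101) and d g (103), are the parental types, so the F1 was d+ g+ / d g.
The recombinant classes are d+ g and d g+: 7 + 7 = 14.
Recombination frequency = 14/218 = 0.0642 ≈ 6.4%, i.e. 6.4 cM.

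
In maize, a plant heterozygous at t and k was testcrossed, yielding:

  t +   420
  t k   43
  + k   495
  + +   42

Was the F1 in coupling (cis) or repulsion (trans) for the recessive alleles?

trans

The two most frequent classes are + k (495) and t + (420); these are the parental (non-recombinant) types.
So the F1 carried + k on one chromosome and t + on the other — the recessive alleles are on opposite chromosomes (trans / repulsion).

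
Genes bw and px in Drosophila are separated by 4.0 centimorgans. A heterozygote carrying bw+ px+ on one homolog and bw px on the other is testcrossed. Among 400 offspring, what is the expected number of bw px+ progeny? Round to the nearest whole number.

A map distance of 4.0 centimorgans corresponds to a recombination frequency of 0.040.
The F1 is bw+ px+ / bw px, so bw px+ is a recombinant gamete class with expected frequency r/2 = 0.040/2 = 0.0200.
Expected number = 0.0200 × 400 = 8.00 ≈ 8.

8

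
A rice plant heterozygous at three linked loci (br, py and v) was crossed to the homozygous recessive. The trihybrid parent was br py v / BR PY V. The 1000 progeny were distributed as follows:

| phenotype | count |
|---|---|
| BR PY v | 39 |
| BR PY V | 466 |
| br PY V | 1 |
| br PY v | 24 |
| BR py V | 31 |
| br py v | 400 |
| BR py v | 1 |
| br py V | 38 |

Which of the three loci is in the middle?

br

The two rarest classes, BR py v and br PY V, are the double crossovers. Comparing them with the parentals, only the br allele has switched, so br is the middle locus and the order is v – br – py.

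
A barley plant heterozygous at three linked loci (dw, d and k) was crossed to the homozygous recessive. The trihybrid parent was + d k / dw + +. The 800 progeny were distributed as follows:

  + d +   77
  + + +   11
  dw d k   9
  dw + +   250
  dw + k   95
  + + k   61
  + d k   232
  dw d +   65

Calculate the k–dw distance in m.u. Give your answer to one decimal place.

The two rarest classes, dw d k and + + +, are the double crossovers. Comparing them with the parentals, only the dw allele has switched, so dw is the middle locus and the order is d – dw – k.
Crossovers in the dw–k interval produce the single-crossover classes + d + and dw + k (77 + 95 = 172) plus the double crossovers (20).
RF(dw–k) = (172 + 20) / 800 = 192/800 = 0.2400 → 24.0 m.u.

24.0 m.u.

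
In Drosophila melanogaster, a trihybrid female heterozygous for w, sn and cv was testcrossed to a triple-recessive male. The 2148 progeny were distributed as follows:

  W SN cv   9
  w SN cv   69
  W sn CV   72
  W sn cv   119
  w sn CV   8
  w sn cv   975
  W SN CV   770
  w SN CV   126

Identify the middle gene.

cv

The two most frequent reciprocal classes, w sn cv and W SN CV, are the parental types, so the F1 was w sn cv / W SN CV.
The two rarest classes, w sn CV and W SN cv, are the double crossovers. Comparing them with the parentals, only the cv allele has switched, so cv is the middle locus and the order is sn – cv – w.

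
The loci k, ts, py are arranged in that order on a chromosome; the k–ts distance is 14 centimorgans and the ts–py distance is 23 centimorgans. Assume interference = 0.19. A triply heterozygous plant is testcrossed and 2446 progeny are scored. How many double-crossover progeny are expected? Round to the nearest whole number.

64

Map distances give recombination frequencies of 0.140 and 0.230 for the two intervals.
With interference 0.19 (so coincidence = 0.81), expected double-crossover frequency = 0.140 × 0.230 × 0.81 = 0.02608.
Expected number = 0.02608 × 2446 = 63.80 ≈ 64.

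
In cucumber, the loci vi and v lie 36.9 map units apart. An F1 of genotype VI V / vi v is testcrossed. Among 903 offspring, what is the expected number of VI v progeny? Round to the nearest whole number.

A map distance of 36.9 map units corresponds to a recombination frequency of 0.369.
The F1 is VI V / vi v, so VI v is a recombinant gamete class with expected frequency r/2 = 0.369/2 = 0.1845.
Expected number = 0.1845 × 903 = 166.60 ≈ 167.

167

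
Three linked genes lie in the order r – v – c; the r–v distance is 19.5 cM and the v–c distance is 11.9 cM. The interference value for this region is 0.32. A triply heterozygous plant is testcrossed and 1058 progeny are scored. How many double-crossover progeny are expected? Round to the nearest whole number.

Map distances give recombination frequencies of 0.195 and 0.119 for the two intervals.
With interference 0.32 (so coincidence = 0.68), expected double-crossover frequency = 0.195 × 0.119 × 0.68 = 0.01578.
Expected number = 0.01578 × 1058 = 16.69 ≈ 17.

17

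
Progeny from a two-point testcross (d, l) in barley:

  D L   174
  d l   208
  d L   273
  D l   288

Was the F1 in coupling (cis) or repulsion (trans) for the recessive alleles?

trans

The two most frequent classes are D l (288) and d L (273); these are the parental (non-recombinant) types.
So the F1 carried D l on one chromosome and d L on the other — the recessive alleles are on opposite chromosomes (trans / repulsion).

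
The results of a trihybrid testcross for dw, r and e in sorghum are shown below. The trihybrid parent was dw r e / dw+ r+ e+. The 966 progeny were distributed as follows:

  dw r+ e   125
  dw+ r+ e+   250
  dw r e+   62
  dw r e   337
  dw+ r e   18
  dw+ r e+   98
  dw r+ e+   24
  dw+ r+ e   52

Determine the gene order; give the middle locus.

The two rarest classes, dw+ r e and dw r+ e+, are the double crossovers. Comparing them with the parentals, only the dw allele has switched, so dw is the middle locus and the order is r – dw – e.

dw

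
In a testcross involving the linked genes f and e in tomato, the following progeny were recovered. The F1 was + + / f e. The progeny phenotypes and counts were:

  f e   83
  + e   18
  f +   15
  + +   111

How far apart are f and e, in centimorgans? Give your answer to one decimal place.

The recombinant classes are + e and f +: 18 + 15 = 33.
Recombination frequency = 33/227 = 0.1454 ≈ 14.5%, i.e. 14.5 centimorgans.

14.5 centimorgans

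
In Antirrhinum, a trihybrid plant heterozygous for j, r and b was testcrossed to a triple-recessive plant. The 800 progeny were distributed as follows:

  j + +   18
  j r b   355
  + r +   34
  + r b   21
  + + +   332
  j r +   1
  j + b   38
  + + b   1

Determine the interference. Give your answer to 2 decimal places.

The two most frequent reciprocal classes, j r b and + + +, are the parental types, so the F1 was j r b / + + +.
The two rarest classes, j r + and + + b, are the double crossovers. Comparing them with the parentals, only the b allele has switched, so b is the middle locus and the order is r – b – j.
r–b: (72 + 2)/800 = 0.0925; b–j: (39 + 2)/800 = 0.0512.
Expected DCO frequency = 0.0925 × 0.0512 ≈ 0.00474; observed = 2/800 ≈ 0.00250.
Coefficient of coincidence = 0.00250/0.00474 ≈ 0.53; interference = 1 − 0.53 = 0.47.

0.47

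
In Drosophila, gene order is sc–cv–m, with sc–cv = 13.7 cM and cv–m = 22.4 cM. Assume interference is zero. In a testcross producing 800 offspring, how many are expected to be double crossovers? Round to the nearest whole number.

Map distances give recombination frequencies of 0.137 and 0.224 for the two intervals.
With no interference, expected double-crossover frequency = 0.137 × 0.224 = 0.03069.
Expected number = 0.03069 × 800 = 24.55 ≈ 25.

25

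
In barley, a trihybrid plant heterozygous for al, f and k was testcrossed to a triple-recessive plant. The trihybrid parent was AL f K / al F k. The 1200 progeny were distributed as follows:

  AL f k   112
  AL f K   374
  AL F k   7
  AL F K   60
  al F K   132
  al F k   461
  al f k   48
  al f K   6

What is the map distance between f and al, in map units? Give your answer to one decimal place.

10.1 map units

The two rarest classes, al f K and AL F k, are the double crossovers. Comparing them with the parentals, only the al allele has switched, so al is the middle locus and the order is k – al – f.
Crossovers in the al–f interval produce the single-crossover classes AL F K and al f k (60 + 48 = 108) plus the double crossovers (13).
RF(al–f) = (108 + 13) / 1200 = 121/1200 = 0.1008 → 10.1 map units.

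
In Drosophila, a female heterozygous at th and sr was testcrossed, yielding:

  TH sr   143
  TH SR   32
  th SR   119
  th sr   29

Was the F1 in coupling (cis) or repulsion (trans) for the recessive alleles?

trans

The two most frequent classes are TH sr (143) and th SR (119); these are the parental (non-recombinant) types.
So the F1 carried TH sr on one chromosome and th SR on the other — the recessive alleles are on opposite chromosomes (trans / repulsion).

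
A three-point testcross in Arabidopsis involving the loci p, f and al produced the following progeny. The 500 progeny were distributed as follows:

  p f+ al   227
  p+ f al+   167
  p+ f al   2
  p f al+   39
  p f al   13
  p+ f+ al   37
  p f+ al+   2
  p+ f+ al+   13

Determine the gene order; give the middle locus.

al

The two most frequent reciprocal classes, p f+ al and p+ f al+, are the parental types, so the F1 was p f+ al / p+ f al+.
The two rarest classes, p f+ al+ and p+ f al, are the double crossovers. Comparing them with the parentals, only the al allele has switched, so al is the middle locus and the order is p – al – f.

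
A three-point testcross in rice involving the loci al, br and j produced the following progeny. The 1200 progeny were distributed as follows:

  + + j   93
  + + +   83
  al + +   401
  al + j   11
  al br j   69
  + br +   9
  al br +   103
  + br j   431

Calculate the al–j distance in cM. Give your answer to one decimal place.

The two most frequent reciprocal classes, + br j and al + +, are the parental types, so the F1 was + br j / al + +.
The two rarest classes, + br + and al + j, are the double crossovers. Comparing them with the parentals, only the j allele has switched, so j is the middle locus and the order is br – j – al.
Crossovers in the j–al interval produce the single-crossover classes al br j and + + + (69 + 83 = 152) plus the double crossovers (20).
RF(j–al) = (152 + 20) / 1200 = 172/1200 = 0.1433 → 14.3 cM.

14.3 cM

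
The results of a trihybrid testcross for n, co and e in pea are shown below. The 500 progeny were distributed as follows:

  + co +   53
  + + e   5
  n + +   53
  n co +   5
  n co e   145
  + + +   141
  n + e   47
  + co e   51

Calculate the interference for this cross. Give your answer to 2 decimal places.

0.60

The two most frequent reciprocal classes, n co e and + + +, are the parental types, so the F1 was n co e / + + +.
The two rarest classes, n co + and + + e, are the double crossovers. Comparing them with the parentals, only the e allele has switched, so e is the middle locus and the order is co – e – n.
co–e: (100 + 10)/500 = 0.2200; e–n: (104 + 10)/500 = 0.2280.
Expected DCO frequency = 0.2200 × 0.2280 ≈ 0.05016; observed = 10/500 ≈ 0.02000.
Coefficient of coincidence = 0.02000/0.05016 ≈ 0.40; interference = 1 − 0.40 = 0.60.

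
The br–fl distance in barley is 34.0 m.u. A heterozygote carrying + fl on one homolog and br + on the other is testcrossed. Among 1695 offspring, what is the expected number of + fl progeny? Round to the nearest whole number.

A map distance of 34.0 m.u. corresponds to a recombination frequency of 0.340.
The F1 is + fl / br +, so + fl is a parental gamete class with expected frequency (1 − r)/2 = 0.660/2 = 0.3300.
Expected number = 0.3300 × 1695 = 559.35 ≈ 559.

559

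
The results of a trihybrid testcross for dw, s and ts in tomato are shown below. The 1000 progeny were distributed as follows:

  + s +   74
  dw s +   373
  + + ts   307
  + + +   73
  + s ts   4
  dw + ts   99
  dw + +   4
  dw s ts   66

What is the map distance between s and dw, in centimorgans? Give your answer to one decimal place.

18.1 centimorgans

The two most frequent reciprocal classes, + + ts and dw s +, are the parental types, so the F1 was + + ts / dw s +.
The two rarest classes, + s ts and dw + +, are the double crossovers. Comparing them with the parentals, only the s allele has switched, so s is the middle locus and the order is ts – s – dw.
Crossovers in the s–dw interval produce the single-crossover classes dw + ts and + s + (99 + 74 = 173) plus the double crossovers (8).
RF(s–dw) = (173 + 8) / 1000 = 181/1000 = 0.1810 → 18.1 centimorgans.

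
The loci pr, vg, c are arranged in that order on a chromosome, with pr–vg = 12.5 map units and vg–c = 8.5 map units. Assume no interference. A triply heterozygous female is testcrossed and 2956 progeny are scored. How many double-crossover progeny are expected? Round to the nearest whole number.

31

Map distances give recombination frequencies of 0.125 and 0.085 for the two intervals.
With no interference, expected double-crossover frequency = 0.125 × 0.085 = 0.01063.
Expected number = 0.01063 × 2956 = 31.41 ≈ 31.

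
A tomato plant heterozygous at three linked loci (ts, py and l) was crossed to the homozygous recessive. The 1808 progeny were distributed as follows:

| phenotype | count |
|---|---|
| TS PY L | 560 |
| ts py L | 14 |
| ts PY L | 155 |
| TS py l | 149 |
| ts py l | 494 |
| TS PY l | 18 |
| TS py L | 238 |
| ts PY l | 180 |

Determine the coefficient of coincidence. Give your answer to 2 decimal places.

0.38

The two most frequent reciprocal classes, ts py l and TS PY L, are the parental types, so the F1 was ts py l / TS PY L.
The two rarest classes, ts py L and TS PY l, are the double crossovers. Comparing them with the parentals, only the l allele has switched, so l is the middle locus and the order is ts – l – py.
ts–l: (304 + 32)/1808 = 0.1858; l–py: (418 + 32)/1808 = 0.2489.
Expected DCO frequency = 0.1858 × 0.2489 ≈ 0.04625; observed = 32/1808 ≈ 0.01770.
Coefficient of coincidence = 0.01770/0.04625 ≈ 0.38.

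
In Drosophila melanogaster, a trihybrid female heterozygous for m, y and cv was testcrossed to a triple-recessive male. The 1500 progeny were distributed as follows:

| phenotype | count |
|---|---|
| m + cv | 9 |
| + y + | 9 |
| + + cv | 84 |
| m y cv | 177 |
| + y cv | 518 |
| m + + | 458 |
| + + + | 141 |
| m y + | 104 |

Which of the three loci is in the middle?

cv

The two most frequent reciprocal classes, + y cv and m + +, are the parental types, so the F1 was + y cv / m + +.
The two rarest classes, + y + and m + cv, are the double crossovers. Comparing them with the parentals, only the cv allele has switched, so cv is the middle locus and the order is m – cv – y.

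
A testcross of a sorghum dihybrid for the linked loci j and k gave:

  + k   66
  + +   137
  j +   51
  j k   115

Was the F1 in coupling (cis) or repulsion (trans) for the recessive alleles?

cis

The two most frequent classes are + + (137) and j k (115); these are the parental (non-recombinant) types.
So the F1 carried + + on one chromosome and j k on the other — the recessive alleles are on the same chromosome (cis / coupling).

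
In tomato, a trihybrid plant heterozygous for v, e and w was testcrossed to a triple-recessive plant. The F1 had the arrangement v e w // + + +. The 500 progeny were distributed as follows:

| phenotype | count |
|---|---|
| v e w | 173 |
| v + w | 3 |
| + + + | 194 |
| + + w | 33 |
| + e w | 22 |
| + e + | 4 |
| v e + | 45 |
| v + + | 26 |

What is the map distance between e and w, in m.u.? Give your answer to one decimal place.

17.0 m.u.

The two rarest classes, v + w and + e +, are the double crossovers. Comparing them with the parentals, only the e allele has switched, so e is the middle locus and the order is v – e – w.
Crossovers in the e–w interval produce the single-crossover classes v e + and + + w (45 + 33 = 78) plus the double crossovers (7).
RF(e–w) = (78 + 7) / 500 = 85/500 = 0.1700 → 17.0 m.u.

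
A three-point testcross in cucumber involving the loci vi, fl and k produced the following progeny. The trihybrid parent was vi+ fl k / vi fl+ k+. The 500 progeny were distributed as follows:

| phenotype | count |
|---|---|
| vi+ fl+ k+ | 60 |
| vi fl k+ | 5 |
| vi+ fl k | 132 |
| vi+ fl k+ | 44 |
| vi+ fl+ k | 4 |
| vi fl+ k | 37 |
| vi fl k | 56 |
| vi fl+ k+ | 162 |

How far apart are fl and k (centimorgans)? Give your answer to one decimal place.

18.0 centimorgans

The two rarest classes, vi+ fl+ k and vi fl k+, are the double crossovers. Comparing them with the parentals, only the fl allele has switched, so fl is the middle locus and the order is k – fl – vi.
Crossovers in the k–fl interval produce the single-crossover classes vi+ fl k+ and vi fl+ k (44 + 37 = 81) plus the double crossovers (9).
RF(k–fl) = (81 + 9) / 500 = 90/500 = 0.1800 → 18.0 centimorgans.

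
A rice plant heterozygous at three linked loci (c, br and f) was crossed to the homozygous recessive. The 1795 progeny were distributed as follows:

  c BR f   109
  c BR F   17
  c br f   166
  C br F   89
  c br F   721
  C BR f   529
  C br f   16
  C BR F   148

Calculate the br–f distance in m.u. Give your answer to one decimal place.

19.3 m.u.

The two most frequent reciprocal classes, C BR f and c br F, are the parental types, so the F1 was C BR f / c br F.
The two rarest classes, C br f and c BR F, are the double crossovers. Comparing them with the parentals, only the br allele has switched, so br is the middle locus and the order is c – br – f.
Crossovers in the br–f interval produce the single-crossover classes C BR F and c br f (148 + 166 = 314) plus the double crossovers (33).
RF(br–f) = (314 + 33) / 1795 = 347/1795 = 0.1933 → 19.3 m.u.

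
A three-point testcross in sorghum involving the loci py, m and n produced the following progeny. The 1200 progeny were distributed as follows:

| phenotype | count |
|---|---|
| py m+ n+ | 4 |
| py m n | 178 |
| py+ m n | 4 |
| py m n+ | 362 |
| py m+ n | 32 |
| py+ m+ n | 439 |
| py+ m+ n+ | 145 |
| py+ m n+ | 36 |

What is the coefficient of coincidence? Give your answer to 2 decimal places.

0.38

The two most frequent reciprocal classes, py m n+ and py+ m+ n, are the parental types, so the F1 was py m n+ / py+ m+ n.
The two rarest classes, py m+ n+ and py+ m n, are the double crossovers. Comparing them with the parentals, only the m allele has switched, so m is the middle locus and the order is n – m – py.
n–m: (323 + 8)/1200 = 0.2758; m–py: (68 + 8)/1200 = 0.0633.
Expected DCO frequency = 0.2758 × 0.0633 ≈ 0.01746; observed = 8/1200 ≈ 0.00667.
Coefficient of coincidence = 0.00667/0.01746 ≈ 0.38.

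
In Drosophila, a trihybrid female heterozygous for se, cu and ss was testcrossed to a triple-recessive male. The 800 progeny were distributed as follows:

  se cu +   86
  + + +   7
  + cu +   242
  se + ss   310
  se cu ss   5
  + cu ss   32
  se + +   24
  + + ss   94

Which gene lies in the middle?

cu

The two most frequent reciprocal classes, + cu + and se + ss, are the parental types, so the F1 was + cu + / se + ss.
The two rarest classes, + + + and se cu ss, are the double crossovers. Comparing them with the parentals, only the cu allele has switched, so cu is the middle locus and the order is ss – cu – se.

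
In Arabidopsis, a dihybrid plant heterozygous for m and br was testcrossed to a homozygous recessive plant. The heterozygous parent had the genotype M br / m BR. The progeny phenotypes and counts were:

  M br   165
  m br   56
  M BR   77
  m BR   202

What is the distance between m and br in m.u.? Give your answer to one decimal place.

26.6 m.u.

The recombinant classes are M BR and m br: 77 + 56 = 133.
Recombination frequency = 133/500 = 0.2660 ≈ 26.6%, i.e. 26.6 m.u.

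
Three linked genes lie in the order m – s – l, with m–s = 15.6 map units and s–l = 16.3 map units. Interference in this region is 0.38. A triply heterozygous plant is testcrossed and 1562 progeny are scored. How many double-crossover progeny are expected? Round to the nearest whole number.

Map distances give recombination frequencies of 0.156 and 0.163 for the two intervals.
With interference 0.38 (so coincidence = 0.62), expected double-crossover frequency = 0.156 × 0.163 × 0.62 = 0.01577.
Expected number = 0.01577 × 1562 = 24.63 ≈ 25.

25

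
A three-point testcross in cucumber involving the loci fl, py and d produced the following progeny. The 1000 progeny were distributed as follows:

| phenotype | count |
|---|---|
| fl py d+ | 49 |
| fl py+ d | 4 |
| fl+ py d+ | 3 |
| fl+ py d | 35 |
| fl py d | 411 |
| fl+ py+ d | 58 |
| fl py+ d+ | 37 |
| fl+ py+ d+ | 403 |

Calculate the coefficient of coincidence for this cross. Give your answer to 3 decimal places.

0.777

The two most frequent reciprocal classes, fl+ py+ d+ and fl py d, are the parental types, so the F1 was fl+ py+ d+ / fl py d.
The two rarest classes, fl+ py d+ and fl py+ d, are the double crossovers. Comparing them with the parentals, only the py allele has switched, so py is the middle locus and the order is d – py – fl.
d–py: (107 + 7)/1000 = 0.1140; py–fl: (72 + 7)/1000 = 0.0790.
Expected DCO frequency = 0.1140 × 0.0790 ≈ 0.00901; observed = 7/1000 ≈ 0.00700.
Coefficient of coincidence = 0.00700/0.00901 ≈ 0.777.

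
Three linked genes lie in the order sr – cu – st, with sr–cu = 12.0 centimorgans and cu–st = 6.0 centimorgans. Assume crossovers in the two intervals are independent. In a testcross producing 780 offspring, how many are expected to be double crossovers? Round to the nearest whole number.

6

Map distances give recombination frequencies of 0.120 and 0.060 for the two intervals.
With no interference, expected double-crossover frequency = 0.120 × 0.060 = 0.00720.
Expected number = 0.00720 × 780 = 5.62 ≈ 6.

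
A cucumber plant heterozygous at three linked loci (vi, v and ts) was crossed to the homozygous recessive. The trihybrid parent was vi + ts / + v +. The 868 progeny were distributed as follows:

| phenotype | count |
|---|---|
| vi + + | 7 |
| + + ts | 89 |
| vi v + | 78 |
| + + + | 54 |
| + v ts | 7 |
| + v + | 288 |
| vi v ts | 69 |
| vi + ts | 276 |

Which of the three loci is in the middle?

ts

The two rarest classes, vi + + and + v ts, are the double crossovers. Comparing them with the parentals, only the ts allele has switched, so ts is the middle locus and the order is v – ts – vi.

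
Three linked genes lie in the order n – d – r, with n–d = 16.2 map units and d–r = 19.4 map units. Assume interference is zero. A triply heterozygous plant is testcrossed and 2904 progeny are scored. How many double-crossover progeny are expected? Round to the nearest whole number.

91

Map distances give recombination frequencies of 0.162 and 0.194 for the two intervals.
With no interference, expected double-crossover frequency = 0.162 × 0.194 = 0.03143.
Expected number = 0.03143 × 2904 = 91.27 ≈ 91.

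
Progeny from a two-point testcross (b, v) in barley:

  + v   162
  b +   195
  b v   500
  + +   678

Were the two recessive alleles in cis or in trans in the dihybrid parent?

The two most frequent classes are + + (678) and b v (500); these are the parental (non-recombinant) types.
So the F1 carried + + on one chromosome and b v on the other — the recessive alleles are on the same chromosome (cis / coupling).

cis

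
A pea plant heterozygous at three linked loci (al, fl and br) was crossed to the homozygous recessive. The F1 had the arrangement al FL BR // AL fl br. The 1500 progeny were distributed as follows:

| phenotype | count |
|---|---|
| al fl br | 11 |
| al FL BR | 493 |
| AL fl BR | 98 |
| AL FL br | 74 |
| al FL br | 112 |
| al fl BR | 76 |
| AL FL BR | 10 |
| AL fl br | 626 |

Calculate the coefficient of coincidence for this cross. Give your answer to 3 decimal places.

0.797

The two rarest classes, AL FL BR and al fl br, are the double crossovers. Comparing them with the parentals, only the al allele has switched, so al is the middle locus and the order is br – al – fl.
br–al: (210 + 21)/1500 = 0.1540; al–fl: (150 + 21)/1500 = 0.1140.
Expected DCO frequency = 0.1540 × 0.1140 ≈ 0.01756; observed = 21/1500 ≈ 0.01400.
Coefficient of coincidence = 0.01400/0.01756 ≈ 0.797.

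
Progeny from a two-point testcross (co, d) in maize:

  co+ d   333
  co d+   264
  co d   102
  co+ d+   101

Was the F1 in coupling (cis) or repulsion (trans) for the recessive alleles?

The two most frequent classes are co+ d (333) and co d+ (264); these are the parental (non-recombinant) types.
So the F1 carried co+ d on one chromosome and co d+ on the other — the recessive alleles are on opposite chromosomes (trans / repulsion).

trans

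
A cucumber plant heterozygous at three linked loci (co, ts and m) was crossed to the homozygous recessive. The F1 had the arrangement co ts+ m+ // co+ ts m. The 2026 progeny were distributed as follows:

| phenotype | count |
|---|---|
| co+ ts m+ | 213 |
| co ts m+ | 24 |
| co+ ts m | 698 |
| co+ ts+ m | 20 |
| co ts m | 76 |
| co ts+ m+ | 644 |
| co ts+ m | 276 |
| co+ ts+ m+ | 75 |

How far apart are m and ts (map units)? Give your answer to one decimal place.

26.3 map units

The two rarest classes, co ts m+ and co+ ts+ m, are the double crossovers. Comparing them with the parentals, only the ts allele has switched, so ts is the middle locus and the order is m – ts – co.
Crossovers in the m–ts interval produce the single-crossover classes co ts+ m and co+ ts m+ (276 + 213 = 489) plus the double crossovers (44).
RF(m–ts) = (489 + 44) / 2026 = 533/2026 = 0.2631 → 26.3 map units.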